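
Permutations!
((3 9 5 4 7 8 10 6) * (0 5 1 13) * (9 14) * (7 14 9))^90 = (0 10)(1 7)(3 4)(5 6)(8 13)(9 14)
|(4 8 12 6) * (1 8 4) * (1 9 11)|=|(1 8 12 6 9 11)|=6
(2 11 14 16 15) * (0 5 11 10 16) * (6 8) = [5, 1, 10, 3, 4, 11, 8, 7, 6, 9, 16, 14, 12, 13, 0, 2, 15] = (0 5 11 14)(2 10 16 15)(6 8)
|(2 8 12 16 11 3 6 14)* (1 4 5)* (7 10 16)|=30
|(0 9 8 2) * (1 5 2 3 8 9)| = 4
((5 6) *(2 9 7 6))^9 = ((2 9 7 6 5))^9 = (2 5 6 7 9)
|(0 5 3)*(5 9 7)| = |(0 9 7 5 3)| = 5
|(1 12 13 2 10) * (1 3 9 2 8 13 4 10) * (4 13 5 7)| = 11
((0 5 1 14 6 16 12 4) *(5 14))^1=((0 14 6 16 12 4)(1 5))^1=(0 14 6 16 12 4)(1 5)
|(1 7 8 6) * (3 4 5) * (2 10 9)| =12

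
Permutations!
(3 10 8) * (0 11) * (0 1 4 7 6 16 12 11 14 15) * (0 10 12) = (0 14 15 10 8 3 12 11 1 4 7 6 16) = [14, 4, 2, 12, 7, 5, 16, 6, 3, 9, 8, 1, 11, 13, 15, 10, 0]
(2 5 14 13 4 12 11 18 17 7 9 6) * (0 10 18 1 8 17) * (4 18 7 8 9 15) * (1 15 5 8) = (0 10 7 5 14 13 18)(1 9 6 2 8 17)(4 12 11 15) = [10, 9, 8, 3, 12, 14, 2, 5, 17, 6, 7, 15, 11, 18, 13, 4, 16, 1, 0]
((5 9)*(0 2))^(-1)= (0 2)(5 9)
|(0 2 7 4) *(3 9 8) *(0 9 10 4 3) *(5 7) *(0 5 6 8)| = |(0 2 6 8 5 7 3 10 4 9)| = 10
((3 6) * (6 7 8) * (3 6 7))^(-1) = (7 8)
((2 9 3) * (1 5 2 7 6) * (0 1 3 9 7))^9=((9)(0 1 5 2 7 6 3))^9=(9)(0 5 7 3 1 2 6)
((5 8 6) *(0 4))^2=((0 4)(5 8 6))^2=(5 6 8)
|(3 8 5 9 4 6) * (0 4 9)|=|(9)(0 4 6 3 8 5)|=6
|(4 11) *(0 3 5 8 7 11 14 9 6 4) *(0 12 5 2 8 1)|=36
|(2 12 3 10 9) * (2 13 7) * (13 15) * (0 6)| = |(0 6)(2 12 3 10 9 15 13 7)| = 8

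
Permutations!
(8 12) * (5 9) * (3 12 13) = (3 12 8 13)(5 9) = [0, 1, 2, 12, 4, 9, 6, 7, 13, 5, 10, 11, 8, 3]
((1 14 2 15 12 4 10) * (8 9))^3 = ((1 14 2 15 12 4 10)(8 9))^3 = (1 15 10 2 4 14 12)(8 9)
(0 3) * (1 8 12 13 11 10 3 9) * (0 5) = [9, 8, 2, 5, 4, 0, 6, 7, 12, 1, 3, 10, 13, 11] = (0 9 1 8 12 13 11 10 3 5)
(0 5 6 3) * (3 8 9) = (0 5 6 8 9 3) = [5, 1, 2, 0, 4, 6, 8, 7, 9, 3]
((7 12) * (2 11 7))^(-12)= (12)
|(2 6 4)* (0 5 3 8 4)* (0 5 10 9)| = |(0 10 9)(2 6 5 3 8 4)| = 6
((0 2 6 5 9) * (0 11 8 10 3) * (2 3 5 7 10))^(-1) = (0 3)(2 8 11 9 5 10 7 6)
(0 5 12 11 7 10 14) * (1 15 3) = (0 5 12 11 7 10 14)(1 15 3) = [5, 15, 2, 1, 4, 12, 6, 10, 8, 9, 14, 7, 11, 13, 0, 3]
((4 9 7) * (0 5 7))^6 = (0 5 7 4 9)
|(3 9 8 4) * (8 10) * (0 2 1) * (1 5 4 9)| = |(0 2 5 4 3 1)(8 9 10)| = 6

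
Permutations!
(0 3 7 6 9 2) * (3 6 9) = (0 6 3 7 9 2) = [6, 1, 0, 7, 4, 5, 3, 9, 8, 2]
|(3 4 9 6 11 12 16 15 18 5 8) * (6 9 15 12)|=|(3 4 15 18 5 8)(6 11)(12 16)|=6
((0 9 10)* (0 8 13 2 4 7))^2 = (0 10 13 4)(2 7 9 8)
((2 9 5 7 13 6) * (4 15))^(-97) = (2 6 13 7 5 9)(4 15)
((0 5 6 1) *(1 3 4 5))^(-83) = (0 1)(3 4 5 6) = ((0 1)(3 4 5 6))^(-83)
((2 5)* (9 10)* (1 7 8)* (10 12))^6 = ((1 7 8)(2 5)(9 12 10))^6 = (12)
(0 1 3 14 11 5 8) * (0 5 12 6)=[1, 3, 2, 14, 4, 8, 0, 7, 5, 9, 10, 12, 6, 13, 11]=(0 1 3 14 11 12 6)(5 8)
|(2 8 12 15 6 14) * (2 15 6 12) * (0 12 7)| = 6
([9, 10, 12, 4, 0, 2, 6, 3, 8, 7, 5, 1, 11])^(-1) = (0 4 3 7 9)(1 11 12 2 5 10)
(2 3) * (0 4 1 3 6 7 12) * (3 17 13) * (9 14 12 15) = (0 4 1 17 13 3 2 6 7 15 9 14 12) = [4, 17, 6, 2, 1, 5, 7, 15, 8, 14, 10, 11, 0, 3, 12, 9, 16, 13]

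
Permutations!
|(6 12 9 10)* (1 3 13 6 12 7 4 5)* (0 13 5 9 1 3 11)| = 10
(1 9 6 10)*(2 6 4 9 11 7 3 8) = (1 11 7 3 8 2 6 10)(4 9) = [0, 11, 6, 8, 9, 5, 10, 3, 2, 4, 1, 7]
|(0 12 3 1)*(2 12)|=5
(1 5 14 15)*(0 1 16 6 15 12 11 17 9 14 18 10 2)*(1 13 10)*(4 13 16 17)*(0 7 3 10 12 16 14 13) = (0 14 16 6 15 17 9 13 12 11 4)(1 5 18)(2 7 3 10) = [14, 5, 7, 10, 0, 18, 15, 3, 8, 13, 2, 4, 11, 12, 16, 17, 6, 9, 1]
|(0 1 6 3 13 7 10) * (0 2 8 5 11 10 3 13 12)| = |(0 1 6 13 7 3 12)(2 8 5 11 10)| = 35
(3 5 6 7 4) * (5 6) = [0, 1, 2, 6, 3, 5, 7, 4] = (3 6 7 4)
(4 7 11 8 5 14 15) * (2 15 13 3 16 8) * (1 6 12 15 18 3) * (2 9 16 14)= (1 6 12 15 4 7 11 9 16 8 5 2 18 3 14 13)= [0, 6, 18, 14, 7, 2, 12, 11, 5, 16, 10, 9, 15, 1, 13, 4, 8, 17, 3]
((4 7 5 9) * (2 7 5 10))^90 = ((2 7 10)(4 5 9))^90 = (10)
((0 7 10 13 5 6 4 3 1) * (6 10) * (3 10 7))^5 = (0 1 3)(4 6 7 5 13 10)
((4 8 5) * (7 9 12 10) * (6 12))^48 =(6 7 12 9 10)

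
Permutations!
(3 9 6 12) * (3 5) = (3 9 6 12 5) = [0, 1, 2, 9, 4, 3, 12, 7, 8, 6, 10, 11, 5]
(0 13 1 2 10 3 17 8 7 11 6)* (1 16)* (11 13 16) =[16, 2, 10, 17, 4, 5, 0, 13, 7, 9, 3, 6, 12, 11, 14, 15, 1, 8] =(0 16 1 2 10 3 17 8 7 13 11 6)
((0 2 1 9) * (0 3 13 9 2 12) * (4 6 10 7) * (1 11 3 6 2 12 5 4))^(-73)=(0 3 7 4 9 12 11 10 5 13 1 2 6)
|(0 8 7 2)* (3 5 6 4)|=4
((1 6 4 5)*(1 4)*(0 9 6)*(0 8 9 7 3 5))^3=(0 5 7 4 3)(1 6 9 8)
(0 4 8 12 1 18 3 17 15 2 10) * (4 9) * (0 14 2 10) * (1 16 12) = (0 9 4 8 1 18 3 17 15 10 14 2)(12 16) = [9, 18, 0, 17, 8, 5, 6, 7, 1, 4, 14, 11, 16, 13, 2, 10, 12, 15, 3]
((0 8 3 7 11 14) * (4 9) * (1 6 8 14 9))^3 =((0 14)(1 6 8 3 7 11 9 4))^3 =(0 14)(1 3 9 6 7 4 8 11)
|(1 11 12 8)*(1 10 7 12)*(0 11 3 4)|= |(0 11 1 3 4)(7 12 8 10)|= 20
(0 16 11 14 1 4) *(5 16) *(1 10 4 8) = (0 5 16 11 14 10 4)(1 8) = [5, 8, 2, 3, 0, 16, 6, 7, 1, 9, 4, 14, 12, 13, 10, 15, 11]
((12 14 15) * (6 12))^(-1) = (6 15 14 12)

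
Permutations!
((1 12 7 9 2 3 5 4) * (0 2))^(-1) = (0 9 7 12 1 4 5 3 2)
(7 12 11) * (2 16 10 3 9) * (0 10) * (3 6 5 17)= (0 10 6 5 17 3 9 2 16)(7 12 11)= [10, 1, 16, 9, 4, 17, 5, 12, 8, 2, 6, 7, 11, 13, 14, 15, 0, 3]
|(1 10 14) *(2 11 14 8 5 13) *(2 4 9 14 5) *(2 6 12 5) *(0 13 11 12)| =|(0 13 4 9 14 1 10 8 6)(2 12 5 11)| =36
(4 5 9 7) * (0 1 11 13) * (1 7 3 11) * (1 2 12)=[7, 2, 12, 11, 5, 9, 6, 4, 8, 3, 10, 13, 1, 0]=(0 7 4 5 9 3 11 13)(1 2 12)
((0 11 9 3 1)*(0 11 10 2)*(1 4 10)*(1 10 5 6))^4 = (0 10 2)(1 4 11 5 9 6 3)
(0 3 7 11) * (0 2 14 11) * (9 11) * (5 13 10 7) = [3, 1, 14, 5, 4, 13, 6, 0, 8, 11, 7, 2, 12, 10, 9] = (0 3 5 13 10 7)(2 14 9 11)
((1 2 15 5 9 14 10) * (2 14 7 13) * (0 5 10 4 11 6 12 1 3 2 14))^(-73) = (0 13 6 5 14 12 9 4 1 7 11)(2 3 10 15) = ((0 5 9 7 13 14 4 11 6 12 1)(2 15 10 3))^(-73)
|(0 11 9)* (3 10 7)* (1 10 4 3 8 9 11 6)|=|(11)(0 6 1 10 7 8 9)(3 4)|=14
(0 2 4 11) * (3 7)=(0 2 4 11)(3 7)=[2, 1, 4, 7, 11, 5, 6, 3, 8, 9, 10, 0]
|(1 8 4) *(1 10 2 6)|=6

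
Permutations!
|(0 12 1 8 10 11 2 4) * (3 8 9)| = |(0 12 1 9 3 8 10 11 2 4)| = 10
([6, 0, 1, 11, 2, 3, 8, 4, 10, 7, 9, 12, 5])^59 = [7, 9, 10, 5, 8, 12, 4, 6, 2, 0, 1, 3, 11]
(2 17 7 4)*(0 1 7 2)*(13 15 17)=[1, 7, 13, 3, 0, 5, 6, 4, 8, 9, 10, 11, 12, 15, 14, 17, 16, 2]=(0 1 7 4)(2 13 15 17)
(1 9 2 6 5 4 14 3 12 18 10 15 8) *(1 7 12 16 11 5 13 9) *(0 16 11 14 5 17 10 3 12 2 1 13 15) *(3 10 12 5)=(0 16 14 5 4 3 11 17 12 18 10)(1 13 9)(2 6 15 8 7)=[16, 13, 6, 11, 3, 4, 15, 2, 7, 1, 0, 17, 18, 9, 5, 8, 14, 12, 10]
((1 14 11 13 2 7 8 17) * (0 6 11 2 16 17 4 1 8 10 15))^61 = ((0 6 11 13 16 17 8 4 1 14 2 7 10 15))^61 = (0 17 2 6 8 7 11 4 10 13 1 15 16 14)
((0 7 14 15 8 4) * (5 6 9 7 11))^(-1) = ((0 11 5 6 9 7 14 15 8 4))^(-1) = (0 4 8 15 14 7 9 6 5 11)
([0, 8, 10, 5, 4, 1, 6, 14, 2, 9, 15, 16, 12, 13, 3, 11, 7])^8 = [0, 14, 5, 16, 4, 7, 6, 15, 3, 9, 1, 2, 12, 13, 11, 8, 10]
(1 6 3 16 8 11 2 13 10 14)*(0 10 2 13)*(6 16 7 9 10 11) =(0 11 13 2)(1 16 8 6 3 7 9 10 14) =[11, 16, 0, 7, 4, 5, 3, 9, 6, 10, 14, 13, 12, 2, 1, 15, 8]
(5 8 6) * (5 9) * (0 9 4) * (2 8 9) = (0 2 8 6 4)(5 9) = [2, 1, 8, 3, 0, 9, 4, 7, 6, 5]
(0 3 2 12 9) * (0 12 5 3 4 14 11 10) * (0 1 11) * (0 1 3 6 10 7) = [4, 11, 5, 2, 14, 6, 10, 0, 8, 12, 3, 7, 9, 13, 1] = (0 4 14 1 11 7)(2 5 6 10 3)(9 12)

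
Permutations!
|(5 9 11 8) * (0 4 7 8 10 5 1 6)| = 12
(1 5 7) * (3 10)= (1 5 7)(3 10)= [0, 5, 2, 10, 4, 7, 6, 1, 8, 9, 3]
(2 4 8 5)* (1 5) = (1 5 2 4 8) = [0, 5, 4, 3, 8, 2, 6, 7, 1]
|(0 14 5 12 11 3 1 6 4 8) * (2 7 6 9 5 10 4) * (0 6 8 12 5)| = 36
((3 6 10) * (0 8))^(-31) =(0 8)(3 10 6)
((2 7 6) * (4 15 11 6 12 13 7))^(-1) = (2 6 11 15 4)(7 13 12)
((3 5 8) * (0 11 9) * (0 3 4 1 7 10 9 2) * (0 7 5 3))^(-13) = (0 9 10 7 2 11)(1 4 8 5)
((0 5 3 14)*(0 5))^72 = ((3 14 5))^72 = (14)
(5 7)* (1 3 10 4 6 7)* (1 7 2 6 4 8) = (1 3 10 8)(2 6)(5 7) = [0, 3, 6, 10, 4, 7, 2, 5, 1, 9, 8]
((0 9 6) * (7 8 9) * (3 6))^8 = (0 8 3)(6 7 9)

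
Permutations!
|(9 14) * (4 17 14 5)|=5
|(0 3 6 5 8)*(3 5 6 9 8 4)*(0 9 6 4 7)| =6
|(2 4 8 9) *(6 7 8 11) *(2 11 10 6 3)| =9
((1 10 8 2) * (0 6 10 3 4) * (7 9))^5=((0 6 10 8 2 1 3 4)(7 9))^5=(0 1 10 4 2 6 3 8)(7 9)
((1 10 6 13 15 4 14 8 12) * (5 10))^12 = (1 10 13 4 8)(5 6 15 14 12)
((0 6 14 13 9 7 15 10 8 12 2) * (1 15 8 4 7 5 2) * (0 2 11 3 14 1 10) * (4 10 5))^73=((0 6 1 15)(3 14 13 9 4 7 8 12 5 11))^73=(0 6 1 15)(3 9 8 11 13 7 5 14 4 12)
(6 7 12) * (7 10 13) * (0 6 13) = (0 6 10)(7 12 13) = [6, 1, 2, 3, 4, 5, 10, 12, 8, 9, 0, 11, 13, 7]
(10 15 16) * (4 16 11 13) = (4 16 10 15 11 13) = [0, 1, 2, 3, 16, 5, 6, 7, 8, 9, 15, 13, 12, 4, 14, 11, 10]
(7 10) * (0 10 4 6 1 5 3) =(0 10 7 4 6 1 5 3) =[10, 5, 2, 0, 6, 3, 1, 4, 8, 9, 7]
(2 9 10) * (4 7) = (2 9 10)(4 7) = [0, 1, 9, 3, 7, 5, 6, 4, 8, 10, 2]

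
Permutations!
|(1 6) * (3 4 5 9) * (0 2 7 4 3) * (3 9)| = |(0 2 7 4 5 3 9)(1 6)| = 14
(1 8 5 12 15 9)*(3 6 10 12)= [0, 8, 2, 6, 4, 3, 10, 7, 5, 1, 12, 11, 15, 13, 14, 9]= (1 8 5 3 6 10 12 15 9)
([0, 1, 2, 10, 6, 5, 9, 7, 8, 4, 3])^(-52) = (10)(4 9 6)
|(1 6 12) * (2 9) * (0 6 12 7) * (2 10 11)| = 12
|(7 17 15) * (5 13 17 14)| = |(5 13 17 15 7 14)| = 6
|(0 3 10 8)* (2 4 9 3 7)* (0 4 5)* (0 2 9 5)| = 9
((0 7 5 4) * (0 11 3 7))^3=(3 4 7 11 5)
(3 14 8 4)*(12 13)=(3 14 8 4)(12 13)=[0, 1, 2, 14, 3, 5, 6, 7, 4, 9, 10, 11, 13, 12, 8]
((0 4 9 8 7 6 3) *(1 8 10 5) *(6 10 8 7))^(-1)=(0 3 6 8 9 4)(1 5 10 7)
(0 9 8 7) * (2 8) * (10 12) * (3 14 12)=(0 9 2 8 7)(3 14 12 10)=[9, 1, 8, 14, 4, 5, 6, 0, 7, 2, 3, 11, 10, 13, 12]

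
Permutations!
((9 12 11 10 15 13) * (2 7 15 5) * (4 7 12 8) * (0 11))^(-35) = (0 11 10 5 2 12)(4 7 15 13 9 8)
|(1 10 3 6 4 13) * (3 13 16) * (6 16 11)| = 6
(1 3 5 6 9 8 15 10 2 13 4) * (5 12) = (1 3 12 5 6 9 8 15 10 2 13 4) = [0, 3, 13, 12, 1, 6, 9, 7, 15, 8, 2, 11, 5, 4, 14, 10]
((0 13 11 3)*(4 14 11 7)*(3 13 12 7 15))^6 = ((0 12 7 4 14 11 13 15 3))^6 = (0 13 4)(3 11 7)(12 15 14)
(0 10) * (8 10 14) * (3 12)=(0 14 8 10)(3 12)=[14, 1, 2, 12, 4, 5, 6, 7, 10, 9, 0, 11, 3, 13, 8]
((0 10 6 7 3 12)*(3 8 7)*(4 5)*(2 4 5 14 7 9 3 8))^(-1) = ((0 10 6 8 9 3 12)(2 4 14 7))^(-1) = (0 12 3 9 8 6 10)(2 7 14 4)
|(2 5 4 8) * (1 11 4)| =6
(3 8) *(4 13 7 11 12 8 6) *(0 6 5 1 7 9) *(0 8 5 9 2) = [6, 7, 0, 9, 13, 1, 4, 11, 3, 8, 10, 12, 5, 2] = (0 6 4 13 2)(1 7 11 12 5)(3 9 8)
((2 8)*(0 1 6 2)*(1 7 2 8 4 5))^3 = ((0 7 2 4 5 1 6 8))^3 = (0 4 6 7 5 8 2 1)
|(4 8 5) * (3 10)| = 6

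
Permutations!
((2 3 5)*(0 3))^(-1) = (0 2 5 3)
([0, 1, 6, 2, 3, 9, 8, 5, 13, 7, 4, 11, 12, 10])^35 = (13)(5 7 9)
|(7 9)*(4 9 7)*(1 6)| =|(1 6)(4 9)| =2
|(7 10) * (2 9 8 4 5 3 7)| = |(2 9 8 4 5 3 7 10)| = 8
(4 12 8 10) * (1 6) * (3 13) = [0, 6, 2, 13, 12, 5, 1, 7, 10, 9, 4, 11, 8, 3] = (1 6)(3 13)(4 12 8 10)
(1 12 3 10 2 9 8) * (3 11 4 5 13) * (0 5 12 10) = (0 5 13 3)(1 10 2 9 8)(4 12 11) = [5, 10, 9, 0, 12, 13, 6, 7, 1, 8, 2, 4, 11, 3]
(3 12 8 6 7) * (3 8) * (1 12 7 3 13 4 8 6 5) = (1 12 13 4 8 5)(3 7 6) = [0, 12, 2, 7, 8, 1, 3, 6, 5, 9, 10, 11, 13, 4]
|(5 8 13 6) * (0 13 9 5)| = |(0 13 6)(5 8 9)| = 3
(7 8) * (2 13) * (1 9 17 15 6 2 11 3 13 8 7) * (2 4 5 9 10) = [0, 10, 8, 13, 5, 9, 4, 7, 1, 17, 2, 3, 12, 11, 14, 6, 16, 15] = (1 10 2 8)(3 13 11)(4 5 9 17 15 6)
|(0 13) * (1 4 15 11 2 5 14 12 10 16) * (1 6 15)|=|(0 13)(1 4)(2 5 14 12 10 16 6 15 11)|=18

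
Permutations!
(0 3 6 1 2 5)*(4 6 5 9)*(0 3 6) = (0 6 1 2 9 4)(3 5) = [6, 2, 9, 5, 0, 3, 1, 7, 8, 4]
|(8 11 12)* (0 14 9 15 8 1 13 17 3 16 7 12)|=|(0 14 9 15 8 11)(1 13 17 3 16 7 12)|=42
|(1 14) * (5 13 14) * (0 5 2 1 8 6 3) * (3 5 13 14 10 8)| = 8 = |(0 13 10 8 6 5 14 3)(1 2)|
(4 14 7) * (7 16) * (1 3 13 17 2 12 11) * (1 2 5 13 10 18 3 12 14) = (1 12 11 2 14 16 7 4)(3 10 18)(5 13 17) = [0, 12, 14, 10, 1, 13, 6, 4, 8, 9, 18, 2, 11, 17, 16, 15, 7, 5, 3]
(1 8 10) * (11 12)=(1 8 10)(11 12)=[0, 8, 2, 3, 4, 5, 6, 7, 10, 9, 1, 12, 11]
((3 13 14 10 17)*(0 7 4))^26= (0 4 7)(3 13 14 10 17)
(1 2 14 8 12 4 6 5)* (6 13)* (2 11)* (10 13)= (1 11 2 14 8 12 4 10 13 6 5)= [0, 11, 14, 3, 10, 1, 5, 7, 12, 9, 13, 2, 4, 6, 8]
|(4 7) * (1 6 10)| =6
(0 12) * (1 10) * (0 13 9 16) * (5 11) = [12, 10, 2, 3, 4, 11, 6, 7, 8, 16, 1, 5, 13, 9, 14, 15, 0] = (0 12 13 9 16)(1 10)(5 11)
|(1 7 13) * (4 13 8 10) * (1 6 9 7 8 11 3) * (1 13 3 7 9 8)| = 6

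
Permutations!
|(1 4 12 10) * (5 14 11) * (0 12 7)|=6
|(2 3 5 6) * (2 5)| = 2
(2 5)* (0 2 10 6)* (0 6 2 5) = [5, 1, 0, 3, 4, 10, 6, 7, 8, 9, 2] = (0 5 10 2)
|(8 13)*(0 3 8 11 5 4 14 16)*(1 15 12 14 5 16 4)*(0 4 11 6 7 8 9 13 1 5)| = 14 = |(0 3 9 13 6 7 8 1 15 12 14 11 16 4)|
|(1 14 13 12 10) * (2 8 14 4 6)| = 9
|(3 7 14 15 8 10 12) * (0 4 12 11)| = 10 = |(0 4 12 3 7 14 15 8 10 11)|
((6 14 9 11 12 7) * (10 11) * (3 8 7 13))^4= ((3 8 7 6 14 9 10 11 12 13))^4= (3 14 12 7 10)(6 11 8 9 13)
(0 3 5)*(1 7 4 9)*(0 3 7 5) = [7, 5, 2, 0, 9, 3, 6, 4, 8, 1] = (0 7 4 9 1 5 3)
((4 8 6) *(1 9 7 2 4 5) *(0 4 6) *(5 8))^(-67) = (0 7 4 2 5 6 1 8 9)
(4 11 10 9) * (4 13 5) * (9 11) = (4 9 13 5)(10 11) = [0, 1, 2, 3, 9, 4, 6, 7, 8, 13, 11, 10, 12, 5]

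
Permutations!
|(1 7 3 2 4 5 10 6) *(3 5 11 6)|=|(1 7 5 10 3 2 4 11 6)|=9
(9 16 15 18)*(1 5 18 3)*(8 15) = [0, 5, 2, 1, 4, 18, 6, 7, 15, 16, 10, 11, 12, 13, 14, 3, 8, 17, 9] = (1 5 18 9 16 8 15 3)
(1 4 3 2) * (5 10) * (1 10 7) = (1 4 3 2 10 5 7) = [0, 4, 10, 2, 3, 7, 6, 1, 8, 9, 5]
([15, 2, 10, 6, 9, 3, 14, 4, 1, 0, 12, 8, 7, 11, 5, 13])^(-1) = (0 9 4 7 12 10 2 1 8 11 13 15)(3 5 14 6)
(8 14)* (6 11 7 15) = (6 11 7 15)(8 14) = [0, 1, 2, 3, 4, 5, 11, 15, 14, 9, 10, 7, 12, 13, 8, 6]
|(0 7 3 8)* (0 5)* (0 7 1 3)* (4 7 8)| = |(0 1 3 4 7)(5 8)| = 10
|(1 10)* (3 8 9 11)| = |(1 10)(3 8 9 11)| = 4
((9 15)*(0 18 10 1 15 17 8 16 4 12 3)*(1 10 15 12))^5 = ((0 18 15 9 17 8 16 4 1 12 3))^5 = (0 8 3 17 12 9 1 15 4 18 16)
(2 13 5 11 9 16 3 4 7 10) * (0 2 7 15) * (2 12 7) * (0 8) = [12, 1, 13, 4, 15, 11, 6, 10, 0, 16, 2, 9, 7, 5, 14, 8, 3] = (0 12 7 10 2 13 5 11 9 16 3 4 15 8)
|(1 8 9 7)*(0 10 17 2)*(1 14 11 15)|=|(0 10 17 2)(1 8 9 7 14 11 15)|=28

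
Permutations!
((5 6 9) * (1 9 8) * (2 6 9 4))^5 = ((1 4 2 6 8)(5 9))^5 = (5 9)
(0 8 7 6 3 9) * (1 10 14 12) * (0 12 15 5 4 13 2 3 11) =[8, 10, 3, 9, 13, 4, 11, 6, 7, 12, 14, 0, 1, 2, 15, 5] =(0 8 7 6 11)(1 10 14 15 5 4 13 2 3 9 12)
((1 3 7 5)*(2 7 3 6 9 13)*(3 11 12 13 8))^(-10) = ((1 6 9 8 3 11 12 13 2 7 5))^(-10) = (1 6 9 8 3 11 12 13 2 7 5)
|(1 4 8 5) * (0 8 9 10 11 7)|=|(0 8 5 1 4 9 10 11 7)|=9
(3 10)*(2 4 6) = (2 4 6)(3 10) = [0, 1, 4, 10, 6, 5, 2, 7, 8, 9, 3]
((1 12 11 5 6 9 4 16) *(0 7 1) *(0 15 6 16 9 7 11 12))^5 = (0 6 5 1 15 11 7 16)(4 9)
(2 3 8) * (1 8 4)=(1 8 2 3 4)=[0, 8, 3, 4, 1, 5, 6, 7, 2]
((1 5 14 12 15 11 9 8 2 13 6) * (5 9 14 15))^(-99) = (1 2)(5 15 11 14 12)(6 8)(9 13)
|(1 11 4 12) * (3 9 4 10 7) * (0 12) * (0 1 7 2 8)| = |(0 12 7 3 9 4 1 11 10 2 8)| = 11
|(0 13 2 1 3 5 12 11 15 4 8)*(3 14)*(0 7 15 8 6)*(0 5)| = 24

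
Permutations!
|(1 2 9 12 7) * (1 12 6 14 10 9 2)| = 4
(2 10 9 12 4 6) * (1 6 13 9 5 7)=(1 6 2 10 5 7)(4 13 9 12)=[0, 6, 10, 3, 13, 7, 2, 1, 8, 12, 5, 11, 4, 9]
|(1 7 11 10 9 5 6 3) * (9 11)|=|(1 7 9 5 6 3)(10 11)|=6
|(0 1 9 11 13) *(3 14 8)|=15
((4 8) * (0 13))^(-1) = ((0 13)(4 8))^(-1) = (0 13)(4 8)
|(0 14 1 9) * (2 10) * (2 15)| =12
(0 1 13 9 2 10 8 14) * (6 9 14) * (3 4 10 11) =(0 1 13 14)(2 11 3 4 10 8 6 9) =[1, 13, 11, 4, 10, 5, 9, 7, 6, 2, 8, 3, 12, 14, 0]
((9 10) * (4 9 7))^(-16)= ((4 9 10 7))^(-16)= (10)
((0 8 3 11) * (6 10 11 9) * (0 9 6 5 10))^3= ((0 8 3 6)(5 10 11 9))^3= (0 6 3 8)(5 9 11 10)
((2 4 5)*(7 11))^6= (11)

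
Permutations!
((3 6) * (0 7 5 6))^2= (0 5 3 7 6)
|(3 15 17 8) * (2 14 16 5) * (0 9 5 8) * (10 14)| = |(0 9 5 2 10 14 16 8 3 15 17)| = 11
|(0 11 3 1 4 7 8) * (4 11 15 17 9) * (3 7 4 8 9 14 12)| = 11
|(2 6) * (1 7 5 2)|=|(1 7 5 2 6)|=5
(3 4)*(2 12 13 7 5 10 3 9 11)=(2 12 13 7 5 10 3 4 9 11)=[0, 1, 12, 4, 9, 10, 6, 5, 8, 11, 3, 2, 13, 7]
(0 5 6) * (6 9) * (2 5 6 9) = (9)(0 6)(2 5) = [6, 1, 5, 3, 4, 2, 0, 7, 8, 9]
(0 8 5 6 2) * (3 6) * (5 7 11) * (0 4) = [8, 1, 4, 6, 0, 3, 2, 11, 7, 9, 10, 5] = (0 8 7 11 5 3 6 2 4)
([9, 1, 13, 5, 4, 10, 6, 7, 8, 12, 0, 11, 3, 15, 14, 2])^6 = [0, 1, 2, 3, 4, 5, 6, 7, 8, 9, 10, 11, 12, 13, 14, 15]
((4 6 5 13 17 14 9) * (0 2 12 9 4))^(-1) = ((0 2 12 9)(4 6 5 13 17 14))^(-1) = (0 9 12 2)(4 14 17 13 5 6)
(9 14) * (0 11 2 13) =(0 11 2 13)(9 14) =[11, 1, 13, 3, 4, 5, 6, 7, 8, 14, 10, 2, 12, 0, 9]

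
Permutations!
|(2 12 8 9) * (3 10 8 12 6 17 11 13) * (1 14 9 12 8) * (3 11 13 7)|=|(1 14 9 2 6 17 13 11 7 3 10)(8 12)|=22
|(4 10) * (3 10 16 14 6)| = 6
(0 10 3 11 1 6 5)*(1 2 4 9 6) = (0 10 3 11 2 4 9 6 5) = [10, 1, 4, 11, 9, 0, 5, 7, 8, 6, 3, 2]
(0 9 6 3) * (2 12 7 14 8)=(0 9 6 3)(2 12 7 14 8)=[9, 1, 12, 0, 4, 5, 3, 14, 2, 6, 10, 11, 7, 13, 8]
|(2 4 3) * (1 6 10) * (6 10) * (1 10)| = 3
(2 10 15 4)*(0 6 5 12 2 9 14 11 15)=(0 6 5 12 2 10)(4 9 14 11 15)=[6, 1, 10, 3, 9, 12, 5, 7, 8, 14, 0, 15, 2, 13, 11, 4]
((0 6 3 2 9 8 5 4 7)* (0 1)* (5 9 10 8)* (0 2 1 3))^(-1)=((0 6)(1 2 10 8 9 5 4 7 3))^(-1)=(0 6)(1 3 7 4 5 9 8 10 2)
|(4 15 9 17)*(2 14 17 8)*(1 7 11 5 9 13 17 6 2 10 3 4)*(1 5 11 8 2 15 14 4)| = 45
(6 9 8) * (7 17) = (6 9 8)(7 17) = [0, 1, 2, 3, 4, 5, 9, 17, 6, 8, 10, 11, 12, 13, 14, 15, 16, 7]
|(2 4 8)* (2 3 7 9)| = |(2 4 8 3 7 9)| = 6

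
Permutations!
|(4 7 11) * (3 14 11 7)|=|(3 14 11 4)|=4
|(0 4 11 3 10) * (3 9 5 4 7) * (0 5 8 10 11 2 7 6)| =18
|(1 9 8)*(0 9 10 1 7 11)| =10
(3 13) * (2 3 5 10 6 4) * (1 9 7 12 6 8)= [0, 9, 3, 13, 2, 10, 4, 12, 1, 7, 8, 11, 6, 5]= (1 9 7 12 6 4 2 3 13 5 10 8)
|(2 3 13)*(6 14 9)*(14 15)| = 12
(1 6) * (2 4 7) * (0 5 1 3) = (0 5 1 6 3)(2 4 7) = [5, 6, 4, 0, 7, 1, 3, 2]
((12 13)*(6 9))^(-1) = ((6 9)(12 13))^(-1) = (6 9)(12 13)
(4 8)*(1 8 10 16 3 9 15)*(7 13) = (1 8 4 10 16 3 9 15)(7 13) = [0, 8, 2, 9, 10, 5, 6, 13, 4, 15, 16, 11, 12, 7, 14, 1, 3]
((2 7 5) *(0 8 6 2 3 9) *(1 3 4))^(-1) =(0 9 3 1 4 5 7 2 6 8) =((0 8 6 2 7 5 4 1 3 9))^(-1)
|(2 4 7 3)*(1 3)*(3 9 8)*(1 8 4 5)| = |(1 9 4 7 8 3 2 5)| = 8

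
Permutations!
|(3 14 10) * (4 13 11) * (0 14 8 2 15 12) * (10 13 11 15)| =20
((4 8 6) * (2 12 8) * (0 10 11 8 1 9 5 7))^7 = (0 12 11 9 6 7 2 10 1 8 5 4)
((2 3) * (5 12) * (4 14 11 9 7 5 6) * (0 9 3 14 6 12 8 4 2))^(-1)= (0 3 11 14 2 6 4 8 5 7 9)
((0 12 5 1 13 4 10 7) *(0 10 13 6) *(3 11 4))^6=(0 12 5 1 6)(3 4)(11 13)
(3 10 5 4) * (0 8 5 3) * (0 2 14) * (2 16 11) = (0 8 5 4 16 11 2 14)(3 10) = [8, 1, 14, 10, 16, 4, 6, 7, 5, 9, 3, 2, 12, 13, 0, 15, 11]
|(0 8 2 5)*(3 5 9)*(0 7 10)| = 8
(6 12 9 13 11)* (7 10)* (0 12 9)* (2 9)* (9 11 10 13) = (0 12)(2 11 6)(7 13 10) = [12, 1, 11, 3, 4, 5, 2, 13, 8, 9, 7, 6, 0, 10]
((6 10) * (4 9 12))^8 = ((4 9 12)(6 10))^8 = (4 12 9)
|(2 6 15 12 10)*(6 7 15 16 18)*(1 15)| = |(1 15 12 10 2 7)(6 16 18)| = 6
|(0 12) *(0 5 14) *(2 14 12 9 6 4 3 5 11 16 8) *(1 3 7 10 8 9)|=15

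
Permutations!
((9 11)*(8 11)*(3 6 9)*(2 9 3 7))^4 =(2 7 11 8 9)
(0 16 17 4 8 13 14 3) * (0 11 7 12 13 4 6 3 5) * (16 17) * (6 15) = (0 17 15 6 3 11 7 12 13 14 5)(4 8) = [17, 1, 2, 11, 8, 0, 3, 12, 4, 9, 10, 7, 13, 14, 5, 6, 16, 15]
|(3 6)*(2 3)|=3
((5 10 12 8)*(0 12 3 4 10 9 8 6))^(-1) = (0 6 12)(3 10 4)(5 8 9)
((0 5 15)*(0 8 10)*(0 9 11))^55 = ((0 5 15 8 10 9 11))^55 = (0 11 9 10 8 15 5)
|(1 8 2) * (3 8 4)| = 5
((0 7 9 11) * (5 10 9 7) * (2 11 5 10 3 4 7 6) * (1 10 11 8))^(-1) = ((0 11)(1 10 9 5 3 4 7 6 2 8))^(-1) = (0 11)(1 8 2 6 7 4 3 5 9 10)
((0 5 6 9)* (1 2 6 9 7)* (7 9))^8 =(0 5 7 1 2 6 9)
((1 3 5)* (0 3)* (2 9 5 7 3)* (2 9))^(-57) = (0 1 5 9)(3 7)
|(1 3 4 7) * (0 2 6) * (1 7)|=|(7)(0 2 6)(1 3 4)|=3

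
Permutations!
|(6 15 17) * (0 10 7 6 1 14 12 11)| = 10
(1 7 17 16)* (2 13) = [0, 7, 13, 3, 4, 5, 6, 17, 8, 9, 10, 11, 12, 2, 14, 15, 1, 16] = (1 7 17 16)(2 13)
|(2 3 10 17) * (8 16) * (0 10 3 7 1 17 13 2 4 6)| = |(0 10 13 2 7 1 17 4 6)(8 16)| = 18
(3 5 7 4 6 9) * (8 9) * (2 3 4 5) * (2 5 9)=(2 3 5 7 9 4 6 8)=[0, 1, 3, 5, 6, 7, 8, 9, 2, 4]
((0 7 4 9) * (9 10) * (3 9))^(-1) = ((0 7 4 10 3 9))^(-1) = (0 9 3 10 4 7)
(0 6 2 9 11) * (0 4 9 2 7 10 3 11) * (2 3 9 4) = [6, 1, 3, 11, 4, 5, 7, 10, 8, 0, 9, 2] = (0 6 7 10 9)(2 3 11)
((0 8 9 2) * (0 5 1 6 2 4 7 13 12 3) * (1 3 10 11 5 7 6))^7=((0 8 9 4 6 2 7 13 12 10 11 5 3))^7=(0 13 8 12 9 10 4 11 6 5 2 3 7)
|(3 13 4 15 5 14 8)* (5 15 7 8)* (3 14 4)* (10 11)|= 10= |(15)(3 13)(4 7 8 14 5)(10 11)|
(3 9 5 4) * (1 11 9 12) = (1 11 9 5 4 3 12) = [0, 11, 2, 12, 3, 4, 6, 7, 8, 5, 10, 9, 1]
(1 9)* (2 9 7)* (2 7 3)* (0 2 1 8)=(0 2 9 8)(1 3)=[2, 3, 9, 1, 4, 5, 6, 7, 0, 8]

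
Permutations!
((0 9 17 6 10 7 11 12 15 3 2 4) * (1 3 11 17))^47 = ((0 9 1 3 2 4)(6 10 7 17)(11 12 15))^47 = (0 4 2 3 1 9)(6 17 7 10)(11 15 12)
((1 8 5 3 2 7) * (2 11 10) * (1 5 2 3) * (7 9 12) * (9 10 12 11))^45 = (1 9)(2 12)(3 5)(7 10)(8 11)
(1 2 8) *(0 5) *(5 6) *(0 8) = (0 6 5 8 1 2) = [6, 2, 0, 3, 4, 8, 5, 7, 1]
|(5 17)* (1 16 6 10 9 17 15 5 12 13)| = 8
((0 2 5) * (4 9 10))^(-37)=((0 2 5)(4 9 10))^(-37)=(0 5 2)(4 10 9)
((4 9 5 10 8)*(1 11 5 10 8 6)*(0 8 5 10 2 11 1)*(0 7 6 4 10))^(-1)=(0 11 2 9 4 10 8)(6 7)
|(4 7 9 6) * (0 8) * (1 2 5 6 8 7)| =20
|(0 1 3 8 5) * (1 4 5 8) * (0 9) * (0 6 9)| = 6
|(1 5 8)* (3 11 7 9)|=12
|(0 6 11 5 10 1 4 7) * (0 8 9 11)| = |(0 6)(1 4 7 8 9 11 5 10)| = 8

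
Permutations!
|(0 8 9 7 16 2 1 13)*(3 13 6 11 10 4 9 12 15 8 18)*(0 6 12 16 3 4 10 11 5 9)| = |(0 18 4)(1 12 15 8 16 2)(3 13 6 5 9 7)| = 6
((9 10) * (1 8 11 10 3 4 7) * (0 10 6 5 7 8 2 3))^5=((0 10 9)(1 2 3 4 8 11 6 5 7))^5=(0 9 10)(1 11 2 6 3 5 4 7 8)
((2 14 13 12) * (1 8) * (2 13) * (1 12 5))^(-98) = (14)(1 12 5 8 13)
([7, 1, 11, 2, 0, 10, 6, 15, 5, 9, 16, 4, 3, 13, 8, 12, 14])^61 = (0 2 15 4 3 7 11 12)(5 10 16 14 8)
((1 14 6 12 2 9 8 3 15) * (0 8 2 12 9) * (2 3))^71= ((0 8 2)(1 14 6 9 3 15))^71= (0 2 8)(1 15 3 9 6 14)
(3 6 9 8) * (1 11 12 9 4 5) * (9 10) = [0, 11, 2, 6, 5, 1, 4, 7, 3, 8, 9, 12, 10] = (1 11 12 10 9 8 3 6 4 5)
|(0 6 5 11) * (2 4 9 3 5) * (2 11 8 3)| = |(0 6 11)(2 4 9)(3 5 8)| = 3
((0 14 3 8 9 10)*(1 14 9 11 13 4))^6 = ((0 9 10)(1 14 3 8 11 13 4))^6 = (1 4 13 11 8 3 14)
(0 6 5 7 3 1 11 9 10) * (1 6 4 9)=[4, 11, 2, 6, 9, 7, 5, 3, 8, 10, 0, 1]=(0 4 9 10)(1 11)(3 6 5 7)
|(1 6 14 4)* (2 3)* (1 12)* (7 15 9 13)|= |(1 6 14 4 12)(2 3)(7 15 9 13)|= 20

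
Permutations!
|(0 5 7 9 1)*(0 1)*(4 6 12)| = |(0 5 7 9)(4 6 12)| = 12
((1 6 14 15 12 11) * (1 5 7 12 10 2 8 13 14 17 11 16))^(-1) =(1 16 12 7 5 11 17 6)(2 10 15 14 13 8)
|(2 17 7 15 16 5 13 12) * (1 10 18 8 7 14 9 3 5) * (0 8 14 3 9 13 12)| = 10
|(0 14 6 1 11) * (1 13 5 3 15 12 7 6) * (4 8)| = 28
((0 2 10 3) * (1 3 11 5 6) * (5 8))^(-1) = ((0 2 10 11 8 5 6 1 3))^(-1) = (0 3 1 6 5 8 11 10 2)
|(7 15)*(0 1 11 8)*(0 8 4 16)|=10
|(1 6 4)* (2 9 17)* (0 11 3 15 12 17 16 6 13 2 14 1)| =|(0 11 3 15 12 17 14 1 13 2 9 16 6 4)| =14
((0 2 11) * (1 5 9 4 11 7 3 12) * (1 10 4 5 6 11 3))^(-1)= ((0 2 7 1 6 11)(3 12 10 4)(5 9))^(-1)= (0 11 6 1 7 2)(3 4 10 12)(5 9)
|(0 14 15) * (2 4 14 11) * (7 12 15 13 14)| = |(0 11 2 4 7 12 15)(13 14)| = 14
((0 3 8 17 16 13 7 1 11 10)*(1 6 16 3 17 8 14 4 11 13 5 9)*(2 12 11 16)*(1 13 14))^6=(0 16 2 3 9 11 14 7)(1 13 10 4 6 17 5 12)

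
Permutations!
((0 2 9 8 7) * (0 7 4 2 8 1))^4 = ((0 8 4 2 9 1))^4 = (0 9 4)(1 2 8)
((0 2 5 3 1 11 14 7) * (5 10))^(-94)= (0 1 2 11 10 14 5 7 3)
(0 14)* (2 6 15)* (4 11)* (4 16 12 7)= (0 14)(2 6 15)(4 11 16 12 7)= [14, 1, 6, 3, 11, 5, 15, 4, 8, 9, 10, 16, 7, 13, 0, 2, 12]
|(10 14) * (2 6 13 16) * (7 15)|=4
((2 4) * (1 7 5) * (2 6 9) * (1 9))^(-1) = (1 6 4 2 9 5 7)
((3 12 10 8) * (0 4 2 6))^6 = (0 2)(3 10)(4 6)(8 12)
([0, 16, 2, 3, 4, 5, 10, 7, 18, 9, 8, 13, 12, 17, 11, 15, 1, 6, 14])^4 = (6 14)(8 13)(10 11)(17 18)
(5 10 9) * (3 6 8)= (3 6 8)(5 10 9)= [0, 1, 2, 6, 4, 10, 8, 7, 3, 5, 9]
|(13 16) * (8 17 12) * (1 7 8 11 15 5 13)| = |(1 7 8 17 12 11 15 5 13 16)| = 10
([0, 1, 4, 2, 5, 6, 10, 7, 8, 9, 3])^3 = [0, 1, 6, 5, 10, 3, 2, 7, 8, 9, 4]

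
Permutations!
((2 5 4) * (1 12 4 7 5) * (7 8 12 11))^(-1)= ((1 11 7 5 8 12 4 2))^(-1)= (1 2 4 12 8 5 7 11)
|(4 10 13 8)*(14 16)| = 4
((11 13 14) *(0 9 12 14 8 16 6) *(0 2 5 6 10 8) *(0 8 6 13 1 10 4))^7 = ((0 9 12 14 11 1 10 6 2 5 13 8 16 4))^7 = (0 6)(1 16)(2 9)(4 10)(5 12)(8 11)(13 14)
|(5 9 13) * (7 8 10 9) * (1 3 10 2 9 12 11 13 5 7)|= 11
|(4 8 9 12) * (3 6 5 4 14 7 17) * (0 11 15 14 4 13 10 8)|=15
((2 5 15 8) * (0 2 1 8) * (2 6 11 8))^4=((0 6 11 8 1 2 5 15))^4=(0 1)(2 6)(5 11)(8 15)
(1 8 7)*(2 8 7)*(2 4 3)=(1 7)(2 8 4 3)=[0, 7, 8, 2, 3, 5, 6, 1, 4]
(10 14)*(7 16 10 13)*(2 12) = (2 12)(7 16 10 14 13) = [0, 1, 12, 3, 4, 5, 6, 16, 8, 9, 14, 11, 2, 7, 13, 15, 10]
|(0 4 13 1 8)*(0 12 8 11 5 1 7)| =12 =|(0 4 13 7)(1 11 5)(8 12)|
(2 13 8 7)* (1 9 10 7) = (1 9 10 7 2 13 8) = [0, 9, 13, 3, 4, 5, 6, 2, 1, 10, 7, 11, 12, 8]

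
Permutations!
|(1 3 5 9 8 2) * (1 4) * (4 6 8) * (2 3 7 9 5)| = |(1 7 9 4)(2 6 8 3)| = 4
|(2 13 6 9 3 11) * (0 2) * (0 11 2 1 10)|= |(0 1 10)(2 13 6 9 3)|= 15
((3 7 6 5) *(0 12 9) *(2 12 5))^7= (0 9 12 2 6 7 3 5)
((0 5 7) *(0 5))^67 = ((5 7))^67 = (5 7)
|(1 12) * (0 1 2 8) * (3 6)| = 10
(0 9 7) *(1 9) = (0 1 9 7) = [1, 9, 2, 3, 4, 5, 6, 0, 8, 7]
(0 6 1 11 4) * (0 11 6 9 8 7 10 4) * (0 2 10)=[9, 6, 10, 3, 11, 5, 1, 0, 7, 8, 4, 2]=(0 9 8 7)(1 6)(2 10 4 11)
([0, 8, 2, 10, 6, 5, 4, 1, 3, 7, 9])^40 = (1 9 3)(7 10 8)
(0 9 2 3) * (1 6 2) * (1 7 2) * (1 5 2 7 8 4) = [9, 6, 3, 0, 1, 2, 5, 7, 4, 8] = (0 9 8 4 1 6 5 2 3)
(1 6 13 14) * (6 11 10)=(1 11 10 6 13 14)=[0, 11, 2, 3, 4, 5, 13, 7, 8, 9, 6, 10, 12, 14, 1]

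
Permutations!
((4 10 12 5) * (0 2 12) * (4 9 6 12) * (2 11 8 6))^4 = (0 12 4 8 9)(2 11 5 10 6)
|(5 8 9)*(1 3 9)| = |(1 3 9 5 8)| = 5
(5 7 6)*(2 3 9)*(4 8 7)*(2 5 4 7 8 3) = (3 9 5 7 6 4) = [0, 1, 2, 9, 3, 7, 4, 6, 8, 5]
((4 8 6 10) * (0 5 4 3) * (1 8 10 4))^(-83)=(0 4 1 3 6 5 10 8)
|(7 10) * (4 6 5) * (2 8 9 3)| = 12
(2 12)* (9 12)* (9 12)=(2 12)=[0, 1, 12, 3, 4, 5, 6, 7, 8, 9, 10, 11, 2]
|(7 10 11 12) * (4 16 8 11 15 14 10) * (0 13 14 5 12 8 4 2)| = 18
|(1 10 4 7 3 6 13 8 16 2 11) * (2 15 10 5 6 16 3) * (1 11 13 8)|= |(1 5 6 8 3 16 15 10 4 7 2 13)|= 12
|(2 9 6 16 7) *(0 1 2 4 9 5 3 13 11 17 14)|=45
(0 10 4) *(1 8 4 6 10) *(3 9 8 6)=(0 1 6 10 3 9 8 4)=[1, 6, 2, 9, 0, 5, 10, 7, 4, 8, 3]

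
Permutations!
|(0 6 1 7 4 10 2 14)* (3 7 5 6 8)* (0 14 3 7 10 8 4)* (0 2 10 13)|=21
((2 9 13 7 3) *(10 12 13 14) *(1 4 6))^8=((1 4 6)(2 9 14 10 12 13 7 3))^8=(14)(1 6 4)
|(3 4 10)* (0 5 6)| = 3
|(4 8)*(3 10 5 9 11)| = 10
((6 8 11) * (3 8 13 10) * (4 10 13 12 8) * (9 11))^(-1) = (13)(3 10 4)(6 11 9 8 12)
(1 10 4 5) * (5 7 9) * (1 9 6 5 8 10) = [0, 1, 2, 3, 7, 9, 5, 6, 10, 8, 4] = (4 7 6 5 9 8 10)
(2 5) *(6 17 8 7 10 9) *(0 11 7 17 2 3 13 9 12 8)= (0 11 7 10 12 8 17)(2 5 3 13 9 6)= [11, 1, 5, 13, 4, 3, 2, 10, 17, 6, 12, 7, 8, 9, 14, 15, 16, 0]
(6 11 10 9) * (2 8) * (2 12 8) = (6 11 10 9)(8 12) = [0, 1, 2, 3, 4, 5, 11, 7, 12, 6, 9, 10, 8]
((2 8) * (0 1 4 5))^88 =(8)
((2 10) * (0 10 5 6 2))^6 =((0 10)(2 5 6))^6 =(10)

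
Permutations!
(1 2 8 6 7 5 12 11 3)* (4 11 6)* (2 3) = [0, 3, 8, 1, 11, 12, 7, 5, 4, 9, 10, 2, 6] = (1 3)(2 8 4 11)(5 12 6 7)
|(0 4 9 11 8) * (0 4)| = 4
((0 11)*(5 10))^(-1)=((0 11)(5 10))^(-1)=(0 11)(5 10)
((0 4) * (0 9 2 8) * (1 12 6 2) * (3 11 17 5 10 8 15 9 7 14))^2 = (0 7 3 17 10)(1 6 15)(2 9 12)(4 14 11 5 8) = ((0 4 7 14 3 11 17 5 10 8)(1 12 6 2 15 9))^2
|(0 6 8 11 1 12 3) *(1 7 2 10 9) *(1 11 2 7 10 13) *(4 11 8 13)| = 6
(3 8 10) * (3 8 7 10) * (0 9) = [9, 1, 2, 7, 4, 5, 6, 10, 3, 0, 8] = (0 9)(3 7 10 8)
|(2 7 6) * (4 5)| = |(2 7 6)(4 5)| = 6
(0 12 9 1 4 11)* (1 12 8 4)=(0 8 4 11)(9 12)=[8, 1, 2, 3, 11, 5, 6, 7, 4, 12, 10, 0, 9]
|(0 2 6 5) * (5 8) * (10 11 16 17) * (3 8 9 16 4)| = |(0 2 6 9 16 17 10 11 4 3 8 5)| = 12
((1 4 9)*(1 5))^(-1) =((1 4 9 5))^(-1) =(1 5 9 4)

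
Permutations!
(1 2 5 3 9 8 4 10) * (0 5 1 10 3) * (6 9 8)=(10)(0 5)(1 2)(3 8 4)(6 9)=[5, 2, 1, 8, 3, 0, 9, 7, 4, 6, 10]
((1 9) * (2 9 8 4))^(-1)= (1 9 2 4 8)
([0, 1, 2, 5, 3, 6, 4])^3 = (3 4 6 5)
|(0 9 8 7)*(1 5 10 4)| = 4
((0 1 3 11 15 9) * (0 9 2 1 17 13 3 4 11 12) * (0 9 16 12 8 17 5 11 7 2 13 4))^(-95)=(0 5 11 15 13 3 8 17 4 7 2 1)(9 16 12)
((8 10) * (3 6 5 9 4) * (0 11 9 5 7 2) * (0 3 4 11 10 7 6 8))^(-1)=((0 10)(2 3 8 7)(9 11))^(-1)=(0 10)(2 7 8 3)(9 11)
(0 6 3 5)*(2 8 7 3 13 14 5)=[6, 1, 8, 2, 4, 0, 13, 3, 7, 9, 10, 11, 12, 14, 5]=(0 6 13 14 5)(2 8 7 3)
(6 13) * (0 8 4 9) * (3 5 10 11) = [8, 1, 2, 5, 9, 10, 13, 7, 4, 0, 11, 3, 12, 6] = (0 8 4 9)(3 5 10 11)(6 13)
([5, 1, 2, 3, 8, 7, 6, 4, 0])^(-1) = (0 8 4 7 5)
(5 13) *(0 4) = [4, 1, 2, 3, 0, 13, 6, 7, 8, 9, 10, 11, 12, 5] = (0 4)(5 13)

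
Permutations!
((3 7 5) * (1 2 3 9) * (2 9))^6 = (9)(2 7)(3 5)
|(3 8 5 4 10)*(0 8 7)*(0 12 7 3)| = 10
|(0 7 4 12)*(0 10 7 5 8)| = 12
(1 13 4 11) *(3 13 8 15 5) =(1 8 15 5 3 13 4 11) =[0, 8, 2, 13, 11, 3, 6, 7, 15, 9, 10, 1, 12, 4, 14, 5]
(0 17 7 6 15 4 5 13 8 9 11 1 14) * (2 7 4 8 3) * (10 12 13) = [17, 14, 7, 2, 5, 10, 15, 6, 9, 11, 12, 1, 13, 3, 0, 8, 16, 4] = (0 17 4 5 10 12 13 3 2 7 6 15 8 9 11 1 14)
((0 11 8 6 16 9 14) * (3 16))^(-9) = (0 14 9 16 3 6 8 11)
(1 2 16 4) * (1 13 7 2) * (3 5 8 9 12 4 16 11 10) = (16)(2 11 10 3 5 8 9 12 4 13 7) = [0, 1, 11, 5, 13, 8, 6, 2, 9, 12, 3, 10, 4, 7, 14, 15, 16]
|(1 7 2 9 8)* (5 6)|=|(1 7 2 9 8)(5 6)|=10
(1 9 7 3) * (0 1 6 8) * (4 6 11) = (0 1 9 7 3 11 4 6 8) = [1, 9, 2, 11, 6, 5, 8, 3, 0, 7, 10, 4]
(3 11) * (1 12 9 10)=(1 12 9 10)(3 11)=[0, 12, 2, 11, 4, 5, 6, 7, 8, 10, 1, 3, 9]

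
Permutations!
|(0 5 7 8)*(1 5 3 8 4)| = |(0 3 8)(1 5 7 4)| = 12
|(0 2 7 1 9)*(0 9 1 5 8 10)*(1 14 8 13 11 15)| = |(0 2 7 5 13 11 15 1 14 8 10)| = 11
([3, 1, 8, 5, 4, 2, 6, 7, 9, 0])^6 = [0, 1, 2, 3, 4, 5, 6, 7, 8, 9]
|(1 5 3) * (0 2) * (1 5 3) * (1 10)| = |(0 2)(1 3 5 10)| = 4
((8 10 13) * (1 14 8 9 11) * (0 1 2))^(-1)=((0 1 14 8 10 13 9 11 2))^(-1)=(0 2 11 9 13 10 8 14 1)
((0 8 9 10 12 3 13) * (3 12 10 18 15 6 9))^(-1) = ((0 8 3 13)(6 9 18 15))^(-1) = (0 13 3 8)(6 15 18 9)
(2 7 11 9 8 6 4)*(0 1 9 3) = (0 1 9 8 6 4 2 7 11 3) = [1, 9, 7, 0, 2, 5, 4, 11, 6, 8, 10, 3]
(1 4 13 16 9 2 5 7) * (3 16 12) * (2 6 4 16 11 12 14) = (1 16 9 6 4 13 14 2 5 7)(3 11 12) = [0, 16, 5, 11, 13, 7, 4, 1, 8, 6, 10, 12, 3, 14, 2, 15, 9]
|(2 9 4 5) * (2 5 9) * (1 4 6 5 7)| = |(1 4 9 6 5 7)| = 6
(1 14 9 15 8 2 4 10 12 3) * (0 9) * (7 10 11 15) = (0 9 7 10 12 3 1 14)(2 4 11 15 8) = [9, 14, 4, 1, 11, 5, 6, 10, 2, 7, 12, 15, 3, 13, 0, 8]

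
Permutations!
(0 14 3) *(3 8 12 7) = (0 14 8 12 7 3) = [14, 1, 2, 0, 4, 5, 6, 3, 12, 9, 10, 11, 7, 13, 8]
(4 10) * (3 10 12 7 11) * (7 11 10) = (3 7 10 4 12 11) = [0, 1, 2, 7, 12, 5, 6, 10, 8, 9, 4, 3, 11]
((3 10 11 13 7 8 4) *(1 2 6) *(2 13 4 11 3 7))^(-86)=(1 2)(4 8)(6 13)(7 11)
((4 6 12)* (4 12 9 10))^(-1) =((12)(4 6 9 10))^(-1) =(12)(4 10 9 6)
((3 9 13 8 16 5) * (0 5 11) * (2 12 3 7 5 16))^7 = ((0 16 11)(2 12 3 9 13 8)(5 7))^7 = (0 16 11)(2 12 3 9 13 8)(5 7)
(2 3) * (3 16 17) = [0, 1, 16, 2, 4, 5, 6, 7, 8, 9, 10, 11, 12, 13, 14, 15, 17, 3] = (2 16 17 3)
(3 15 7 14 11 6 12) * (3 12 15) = (6 15 7 14 11) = [0, 1, 2, 3, 4, 5, 15, 14, 8, 9, 10, 6, 12, 13, 11, 7]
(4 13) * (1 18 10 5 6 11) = (1 18 10 5 6 11)(4 13) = [0, 18, 2, 3, 13, 6, 11, 7, 8, 9, 5, 1, 12, 4, 14, 15, 16, 17, 10]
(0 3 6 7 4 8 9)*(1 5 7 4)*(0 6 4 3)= (1 5 7)(3 4 8 9 6)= [0, 5, 2, 4, 8, 7, 3, 1, 9, 6]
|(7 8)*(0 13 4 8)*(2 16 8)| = 7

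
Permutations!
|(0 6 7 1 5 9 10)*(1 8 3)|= 9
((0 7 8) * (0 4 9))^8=(0 4 7 9 8)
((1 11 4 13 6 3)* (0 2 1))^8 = (13)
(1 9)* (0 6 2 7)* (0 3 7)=(0 6 2)(1 9)(3 7)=[6, 9, 0, 7, 4, 5, 2, 3, 8, 1]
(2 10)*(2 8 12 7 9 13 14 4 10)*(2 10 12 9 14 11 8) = (2 10)(4 12 7 14)(8 9 13 11) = [0, 1, 10, 3, 12, 5, 6, 14, 9, 13, 2, 8, 7, 11, 4]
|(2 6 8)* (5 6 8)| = |(2 8)(5 6)| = 2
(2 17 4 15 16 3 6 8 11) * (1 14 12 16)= (1 14 12 16 3 6 8 11 2 17 4 15)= [0, 14, 17, 6, 15, 5, 8, 7, 11, 9, 10, 2, 16, 13, 12, 1, 3, 4]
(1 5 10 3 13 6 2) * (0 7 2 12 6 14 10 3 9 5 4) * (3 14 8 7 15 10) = (0 15 10 9 5 14 3 13 8 7 2 1 4)(6 12) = [15, 4, 1, 13, 0, 14, 12, 2, 7, 5, 9, 11, 6, 8, 3, 10]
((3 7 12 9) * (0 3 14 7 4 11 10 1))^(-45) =((0 3 4 11 10 1)(7 12 9 14))^(-45) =(0 11)(1 4)(3 10)(7 14 9 12)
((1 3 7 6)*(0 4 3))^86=(0 3 6)(1 4 7)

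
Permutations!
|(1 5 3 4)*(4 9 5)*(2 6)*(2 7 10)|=12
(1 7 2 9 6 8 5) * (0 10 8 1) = (0 10 8 5)(1 7 2 9 6) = [10, 7, 9, 3, 4, 0, 1, 2, 5, 6, 8]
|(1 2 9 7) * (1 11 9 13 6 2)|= |(2 13 6)(7 11 9)|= 3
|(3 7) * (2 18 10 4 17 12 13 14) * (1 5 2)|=|(1 5 2 18 10 4 17 12 13 14)(3 7)|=10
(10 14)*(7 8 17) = (7 8 17)(10 14) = [0, 1, 2, 3, 4, 5, 6, 8, 17, 9, 14, 11, 12, 13, 10, 15, 16, 7]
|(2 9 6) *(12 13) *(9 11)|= 4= |(2 11 9 6)(12 13)|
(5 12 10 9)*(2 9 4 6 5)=(2 9)(4 6 5 12 10)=[0, 1, 9, 3, 6, 12, 5, 7, 8, 2, 4, 11, 10]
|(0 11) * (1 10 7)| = |(0 11)(1 10 7)| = 6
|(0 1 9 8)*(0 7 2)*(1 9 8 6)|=7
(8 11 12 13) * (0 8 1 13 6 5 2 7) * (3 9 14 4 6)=(0 8 11 12 3 9 14 4 6 5 2 7)(1 13)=[8, 13, 7, 9, 6, 2, 5, 0, 11, 14, 10, 12, 3, 1, 4]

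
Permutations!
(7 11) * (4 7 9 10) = (4 7 11 9 10) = [0, 1, 2, 3, 7, 5, 6, 11, 8, 10, 4, 9]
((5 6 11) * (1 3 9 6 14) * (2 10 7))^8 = ((1 3 9 6 11 5 14)(2 10 7))^8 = (1 3 9 6 11 5 14)(2 7 10)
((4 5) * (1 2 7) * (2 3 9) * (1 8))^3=(1 2)(3 7)(4 5)(8 9)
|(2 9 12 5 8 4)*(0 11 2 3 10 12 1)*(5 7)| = 35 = |(0 11 2 9 1)(3 10 12 7 5 8 4)|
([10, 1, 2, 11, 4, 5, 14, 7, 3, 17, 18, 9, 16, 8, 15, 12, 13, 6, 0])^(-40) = (0 18 10)(3 6 16 11 14 13 9 15 8 17 12)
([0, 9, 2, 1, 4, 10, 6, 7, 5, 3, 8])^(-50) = [0, 9, 2, 1, 4, 10, 6, 7, 5, 3, 8]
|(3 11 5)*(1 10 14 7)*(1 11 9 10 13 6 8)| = 28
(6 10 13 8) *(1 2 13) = (1 2 13 8 6 10) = [0, 2, 13, 3, 4, 5, 10, 7, 6, 9, 1, 11, 12, 8]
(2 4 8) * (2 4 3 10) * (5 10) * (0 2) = [2, 1, 3, 5, 8, 10, 6, 7, 4, 9, 0] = (0 2 3 5 10)(4 8)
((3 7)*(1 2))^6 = (7)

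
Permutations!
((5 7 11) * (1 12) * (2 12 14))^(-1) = (1 12 2 14)(5 11 7)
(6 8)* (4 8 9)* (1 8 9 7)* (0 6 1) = (0 6 7)(1 8)(4 9) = [6, 8, 2, 3, 9, 5, 7, 0, 1, 4]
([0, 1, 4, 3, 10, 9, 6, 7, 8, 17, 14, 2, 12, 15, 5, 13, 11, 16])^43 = (2 16 9 14 4 11 17 5 10)(13 15)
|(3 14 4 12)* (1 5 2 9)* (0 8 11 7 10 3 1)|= |(0 8 11 7 10 3 14 4 12 1 5 2 9)|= 13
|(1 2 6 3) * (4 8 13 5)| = 4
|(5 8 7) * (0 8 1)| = 5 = |(0 8 7 5 1)|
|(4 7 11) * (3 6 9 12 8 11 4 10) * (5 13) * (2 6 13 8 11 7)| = 12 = |(2 6 9 12 11 10 3 13 5 8 7 4)|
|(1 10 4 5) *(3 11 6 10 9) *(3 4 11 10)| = 4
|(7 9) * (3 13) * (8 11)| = |(3 13)(7 9)(8 11)| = 2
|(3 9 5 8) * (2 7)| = 4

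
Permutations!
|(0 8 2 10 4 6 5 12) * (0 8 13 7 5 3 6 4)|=|(0 13 7 5 12 8 2 10)(3 6)|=8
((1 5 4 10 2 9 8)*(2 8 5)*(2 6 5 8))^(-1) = ((1 6 5 4 10 2 9 8))^(-1) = (1 8 9 2 10 4 5 6)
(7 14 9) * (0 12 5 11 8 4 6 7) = (0 12 5 11 8 4 6 7 14 9) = [12, 1, 2, 3, 6, 11, 7, 14, 4, 0, 10, 8, 5, 13, 9]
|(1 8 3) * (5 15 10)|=|(1 8 3)(5 15 10)|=3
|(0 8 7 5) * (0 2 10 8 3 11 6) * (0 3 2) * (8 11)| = |(0 2 10 11 6 3 8 7 5)| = 9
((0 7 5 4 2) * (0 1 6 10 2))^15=(0 4 5 7)(1 2 10 6)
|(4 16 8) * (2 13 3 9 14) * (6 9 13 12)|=30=|(2 12 6 9 14)(3 13)(4 16 8)|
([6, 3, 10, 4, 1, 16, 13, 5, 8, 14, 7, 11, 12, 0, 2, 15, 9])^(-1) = (0 13 6)(1 4 3)(2 14 9 16 5 7 10)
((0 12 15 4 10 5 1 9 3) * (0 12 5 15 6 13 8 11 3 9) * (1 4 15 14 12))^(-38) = ((15)(0 5 4 10 14 12 6 13 8 11 3 1))^(-38) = (15)(0 3 8 6 14 4)(1 11 13 12 10 5)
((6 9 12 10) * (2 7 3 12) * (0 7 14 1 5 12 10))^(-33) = (14)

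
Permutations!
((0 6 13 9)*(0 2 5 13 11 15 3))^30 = ((0 6 11 15 3)(2 5 13 9))^30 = (15)(2 13)(5 9)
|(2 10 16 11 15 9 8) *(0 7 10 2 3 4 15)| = |(0 7 10 16 11)(3 4 15 9 8)| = 5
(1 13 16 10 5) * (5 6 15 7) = (1 13 16 10 6 15 7 5) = [0, 13, 2, 3, 4, 1, 15, 5, 8, 9, 6, 11, 12, 16, 14, 7, 10]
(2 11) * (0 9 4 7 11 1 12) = (0 9 4 7 11 2 1 12) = [9, 12, 1, 3, 7, 5, 6, 11, 8, 4, 10, 2, 0]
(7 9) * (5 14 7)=(5 14 7 9)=[0, 1, 2, 3, 4, 14, 6, 9, 8, 5, 10, 11, 12, 13, 7]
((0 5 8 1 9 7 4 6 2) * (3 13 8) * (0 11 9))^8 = ((0 5 3 13 8 1)(2 11 9 7 4 6))^8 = (0 3 8)(1 5 13)(2 9 4)(6 11 7)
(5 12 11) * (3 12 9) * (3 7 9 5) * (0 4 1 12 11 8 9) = (0 4 1 12 8 9 7)(3 11) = [4, 12, 2, 11, 1, 5, 6, 0, 9, 7, 10, 3, 8]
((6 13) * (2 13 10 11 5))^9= (2 10)(5 6)(11 13)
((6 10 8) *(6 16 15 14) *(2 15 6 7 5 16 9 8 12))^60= ((2 15 14 7 5 16 6 10 12)(8 9))^60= (2 6 7)(5 15 10)(12 16 14)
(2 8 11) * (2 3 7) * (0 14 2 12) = (0 14 2 8 11 3 7 12) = [14, 1, 8, 7, 4, 5, 6, 12, 11, 9, 10, 3, 0, 13, 2]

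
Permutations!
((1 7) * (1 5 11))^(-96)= (11)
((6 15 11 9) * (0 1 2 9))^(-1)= (0 11 15 6 9 2 1)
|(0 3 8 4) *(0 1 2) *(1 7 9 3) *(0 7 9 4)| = 8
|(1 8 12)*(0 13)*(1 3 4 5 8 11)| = |(0 13)(1 11)(3 4 5 8 12)| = 10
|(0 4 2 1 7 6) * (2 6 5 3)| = 15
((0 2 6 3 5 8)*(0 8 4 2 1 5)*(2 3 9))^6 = (9)(0 1 5 4 3)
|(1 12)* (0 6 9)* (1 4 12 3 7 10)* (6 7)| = |(0 7 10 1 3 6 9)(4 12)| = 14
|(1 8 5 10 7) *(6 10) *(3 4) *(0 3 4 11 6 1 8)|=9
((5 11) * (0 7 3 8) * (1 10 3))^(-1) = (0 8 3 10 1 7)(5 11)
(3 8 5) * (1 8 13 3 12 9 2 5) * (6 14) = (1 8)(2 5 12 9)(3 13)(6 14) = [0, 8, 5, 13, 4, 12, 14, 7, 1, 2, 10, 11, 9, 3, 6]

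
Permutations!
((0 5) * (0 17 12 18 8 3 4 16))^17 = ((0 5 17 12 18 8 3 4 16))^17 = (0 16 4 3 8 18 12 17 5)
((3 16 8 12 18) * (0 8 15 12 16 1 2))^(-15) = (0 15 3)(1 8 12)(2 16 18)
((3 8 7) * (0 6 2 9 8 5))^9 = ((0 6 2 9 8 7 3 5))^9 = (0 6 2 9 8 7 3 5)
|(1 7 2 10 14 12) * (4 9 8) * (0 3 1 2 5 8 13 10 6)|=|(0 3 1 7 5 8 4 9 13 10 14 12 2 6)|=14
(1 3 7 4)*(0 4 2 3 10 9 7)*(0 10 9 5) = (0 4 1 9 7 2 3 10 5) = [4, 9, 3, 10, 1, 0, 6, 2, 8, 7, 5]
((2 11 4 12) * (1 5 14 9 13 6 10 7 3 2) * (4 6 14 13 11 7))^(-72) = ((1 5 13 14 9 11 6 10 4 12)(2 7 3))^(-72) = (1 4 6 9 13)(5 12 10 11 14)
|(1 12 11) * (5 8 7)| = 3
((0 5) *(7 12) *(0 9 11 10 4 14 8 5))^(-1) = (4 10 11 9 5 8 14)(7 12)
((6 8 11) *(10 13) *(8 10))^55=(13)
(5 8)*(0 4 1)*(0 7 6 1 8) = (0 4 8 5)(1 7 6) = [4, 7, 2, 3, 8, 0, 1, 6, 5]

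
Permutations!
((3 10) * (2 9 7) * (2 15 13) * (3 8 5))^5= ((2 9 7 15 13)(3 10 8 5))^5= (15)(3 10 8 5)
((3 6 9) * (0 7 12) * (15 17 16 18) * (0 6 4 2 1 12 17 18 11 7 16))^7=((0 16 11 7 17)(1 12 6 9 3 4 2)(15 18))^7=(0 11 17 16 7)(15 18)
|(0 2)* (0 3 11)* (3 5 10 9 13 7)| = 9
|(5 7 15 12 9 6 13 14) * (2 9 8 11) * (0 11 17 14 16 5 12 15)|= 36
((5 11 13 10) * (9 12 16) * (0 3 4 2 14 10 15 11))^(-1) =(0 5 10 14 2 4 3)(9 16 12)(11 15 13)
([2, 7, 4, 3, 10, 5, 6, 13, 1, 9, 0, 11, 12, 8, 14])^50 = (14)(0 4)(1 13)(2 10)(7 8)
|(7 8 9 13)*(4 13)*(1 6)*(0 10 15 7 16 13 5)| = 8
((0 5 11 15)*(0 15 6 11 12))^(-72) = (15)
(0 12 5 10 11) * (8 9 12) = (0 8 9 12 5 10 11) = [8, 1, 2, 3, 4, 10, 6, 7, 9, 12, 11, 0, 5]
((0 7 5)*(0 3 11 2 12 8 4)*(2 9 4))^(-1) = ((0 7 5 3 11 9 4)(2 12 8))^(-1) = (0 4 9 11 3 5 7)(2 8 12)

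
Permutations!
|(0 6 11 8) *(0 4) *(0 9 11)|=|(0 6)(4 9 11 8)|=4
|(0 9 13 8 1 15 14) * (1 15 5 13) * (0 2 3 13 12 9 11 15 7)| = 36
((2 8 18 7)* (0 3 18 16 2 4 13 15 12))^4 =((0 3 18 7 4 13 15 12)(2 8 16))^4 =(0 4)(2 8 16)(3 13)(7 12)(15 18)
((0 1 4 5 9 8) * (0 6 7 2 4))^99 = (0 1)(2 4 5 9 8 6 7)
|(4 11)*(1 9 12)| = |(1 9 12)(4 11)| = 6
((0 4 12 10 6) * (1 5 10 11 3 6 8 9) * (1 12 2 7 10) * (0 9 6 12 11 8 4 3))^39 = (0 6 3 9 12 11 8)(1 5)(2 4 10 7)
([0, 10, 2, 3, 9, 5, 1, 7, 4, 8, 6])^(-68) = [0, 10, 2, 3, 9, 5, 1, 7, 4, 8, 6]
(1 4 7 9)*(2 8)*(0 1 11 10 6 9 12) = (0 1 4 7 12)(2 8)(6 9 11 10) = [1, 4, 8, 3, 7, 5, 9, 12, 2, 11, 6, 10, 0]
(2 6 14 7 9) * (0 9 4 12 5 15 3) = (0 9 2 6 14 7 4 12 5 15 3) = [9, 1, 6, 0, 12, 15, 14, 4, 8, 2, 10, 11, 5, 13, 7, 3]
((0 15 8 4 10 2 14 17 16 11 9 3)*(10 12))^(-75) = ((0 15 8 4 12 10 2 14 17 16 11 9 3))^(-75) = (0 4 2 16 3 8 10 17 9 15 12 14 11)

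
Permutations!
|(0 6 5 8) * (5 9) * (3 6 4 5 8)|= 7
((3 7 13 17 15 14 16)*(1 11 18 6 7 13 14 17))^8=(1 13 3 16 14 7 6 18 11)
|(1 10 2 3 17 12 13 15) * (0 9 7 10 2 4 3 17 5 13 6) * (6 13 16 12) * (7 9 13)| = |(0 13 15 1 2 17 6)(3 5 16 12 7 10 4)| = 7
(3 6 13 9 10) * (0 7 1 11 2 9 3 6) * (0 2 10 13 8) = [7, 11, 9, 2, 4, 5, 8, 1, 0, 13, 6, 10, 12, 3] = (0 7 1 11 10 6 8)(2 9 13 3)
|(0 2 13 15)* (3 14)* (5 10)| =|(0 2 13 15)(3 14)(5 10)| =4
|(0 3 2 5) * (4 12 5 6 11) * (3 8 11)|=|(0 8 11 4 12 5)(2 6 3)|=6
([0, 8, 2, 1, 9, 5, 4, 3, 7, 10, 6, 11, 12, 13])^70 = [0, 7, 2, 8, 10, 5, 9, 1, 3, 6, 4, 11, 12, 13]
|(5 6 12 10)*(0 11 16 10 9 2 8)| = 10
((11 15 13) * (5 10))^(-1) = ((5 10)(11 15 13))^(-1) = (5 10)(11 13 15)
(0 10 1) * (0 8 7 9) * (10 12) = (0 12 10 1 8 7 9) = [12, 8, 2, 3, 4, 5, 6, 9, 7, 0, 1, 11, 10]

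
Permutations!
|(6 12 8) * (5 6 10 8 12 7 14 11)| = 10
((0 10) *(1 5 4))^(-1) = (0 10)(1 4 5)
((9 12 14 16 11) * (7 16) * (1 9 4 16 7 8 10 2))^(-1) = ((1 9 12 14 8 10 2)(4 16 11))^(-1) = (1 2 10 8 14 12 9)(4 11 16)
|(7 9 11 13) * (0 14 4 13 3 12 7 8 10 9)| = 11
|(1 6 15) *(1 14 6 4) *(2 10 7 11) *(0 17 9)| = |(0 17 9)(1 4)(2 10 7 11)(6 15 14)| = 12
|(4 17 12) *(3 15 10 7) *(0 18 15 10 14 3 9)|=|(0 18 15 14 3 10 7 9)(4 17 12)|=24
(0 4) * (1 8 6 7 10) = (0 4)(1 8 6 7 10) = [4, 8, 2, 3, 0, 5, 7, 10, 6, 9, 1]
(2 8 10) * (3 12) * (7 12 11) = (2 8 10)(3 11 7 12) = [0, 1, 8, 11, 4, 5, 6, 12, 10, 9, 2, 7, 3]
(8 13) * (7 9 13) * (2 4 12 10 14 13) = [0, 1, 4, 3, 12, 5, 6, 9, 7, 2, 14, 11, 10, 8, 13] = (2 4 12 10 14 13 8 7 9)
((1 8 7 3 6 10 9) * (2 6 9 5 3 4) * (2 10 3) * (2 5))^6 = (1 6 4)(2 7 9)(3 10 8)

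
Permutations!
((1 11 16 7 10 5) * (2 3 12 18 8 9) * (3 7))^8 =(1 2 12)(3 5 9)(7 18 11)(8 16 10)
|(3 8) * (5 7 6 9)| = |(3 8)(5 7 6 9)| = 4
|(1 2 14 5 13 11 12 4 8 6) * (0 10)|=|(0 10)(1 2 14 5 13 11 12 4 8 6)|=10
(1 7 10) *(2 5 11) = (1 7 10)(2 5 11) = [0, 7, 5, 3, 4, 11, 6, 10, 8, 9, 1, 2]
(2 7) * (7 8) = (2 8 7) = [0, 1, 8, 3, 4, 5, 6, 2, 7]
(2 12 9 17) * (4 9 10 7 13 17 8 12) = [0, 1, 4, 3, 9, 5, 6, 13, 12, 8, 7, 11, 10, 17, 14, 15, 16, 2] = (2 4 9 8 12 10 7 13 17)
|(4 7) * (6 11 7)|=4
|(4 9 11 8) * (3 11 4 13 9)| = 6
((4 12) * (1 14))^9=((1 14)(4 12))^9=(1 14)(4 12)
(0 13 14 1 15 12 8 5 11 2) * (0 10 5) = (0 13 14 1 15 12 8)(2 10 5 11) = [13, 15, 10, 3, 4, 11, 6, 7, 0, 9, 5, 2, 8, 14, 1, 12]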